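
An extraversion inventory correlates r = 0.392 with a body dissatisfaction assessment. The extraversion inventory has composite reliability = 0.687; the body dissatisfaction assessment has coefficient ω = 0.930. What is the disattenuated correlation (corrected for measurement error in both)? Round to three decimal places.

r_true = r_obs / √(r_xx · r_yy) = 0.392 / √(0.687 × 0.930) = 0.392 / √0.638910 = 0.392 / 0.7993 ≈ 0.490.

0.490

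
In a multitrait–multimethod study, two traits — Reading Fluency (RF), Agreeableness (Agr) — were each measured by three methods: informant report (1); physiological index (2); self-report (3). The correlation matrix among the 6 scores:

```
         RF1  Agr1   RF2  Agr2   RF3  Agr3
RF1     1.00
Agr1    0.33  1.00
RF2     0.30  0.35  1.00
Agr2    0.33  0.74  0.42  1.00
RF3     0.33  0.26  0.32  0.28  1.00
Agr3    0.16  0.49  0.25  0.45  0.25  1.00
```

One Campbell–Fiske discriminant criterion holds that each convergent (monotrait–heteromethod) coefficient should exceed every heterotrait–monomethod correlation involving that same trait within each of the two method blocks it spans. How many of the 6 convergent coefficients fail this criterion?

3

Convergent coefficients and their comparison sets:
RF (methods 1·2): 0.30 vs {0.33, 0.42} → fail.
RF (methods 1·3): 0.33 vs {0.33, 0.25} → fail.
RF (methods 2·3): 0.32 vs {0.42, 0.25} → fail.
Agr (methods 1·2): 0.74 vs {0.33, 0.42} → pass.
Agr (methods 1·3): 0.49 vs {0.33, 0.25} → pass.
Agr (methods 2·3): 0.45 vs {0.42, 0.25} → pass.
3 of 6 fail.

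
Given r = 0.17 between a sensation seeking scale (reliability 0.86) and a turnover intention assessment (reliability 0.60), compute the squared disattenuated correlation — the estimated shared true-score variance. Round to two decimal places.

0.06

Disattenuated r = 0.17 / √(0.86 × 0.60) = 0.17 / 0.7183 = 0.2367.
Shared true-score variance = 0.2367² = 0.0560 ≈ 0.06.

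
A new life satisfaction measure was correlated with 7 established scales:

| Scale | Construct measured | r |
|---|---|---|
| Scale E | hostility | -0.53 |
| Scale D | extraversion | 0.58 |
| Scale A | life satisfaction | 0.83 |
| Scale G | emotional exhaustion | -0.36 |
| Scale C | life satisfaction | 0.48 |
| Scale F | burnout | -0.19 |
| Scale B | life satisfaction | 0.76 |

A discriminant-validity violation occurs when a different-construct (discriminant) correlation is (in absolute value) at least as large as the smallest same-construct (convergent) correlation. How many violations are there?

Convergent (same construct = life satisfaction): Scale A, Scale C, Scale B.
Smallest convergent = 0.48. Discriminant |r|: 0.53, 0.58, 0.36, 0.19; count ≥ 0.48 → 2.

2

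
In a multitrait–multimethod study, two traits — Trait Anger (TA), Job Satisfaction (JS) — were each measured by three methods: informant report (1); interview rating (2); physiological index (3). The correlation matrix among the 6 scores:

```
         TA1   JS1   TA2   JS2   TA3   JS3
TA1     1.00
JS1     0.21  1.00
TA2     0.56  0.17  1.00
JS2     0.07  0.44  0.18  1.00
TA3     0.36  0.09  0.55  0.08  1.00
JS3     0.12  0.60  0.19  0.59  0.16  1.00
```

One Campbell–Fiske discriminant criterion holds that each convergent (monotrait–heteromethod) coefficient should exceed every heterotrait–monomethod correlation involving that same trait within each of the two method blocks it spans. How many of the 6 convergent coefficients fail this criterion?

0

Convergent coefficients and their comparison sets:
TA (methods 1·2): 0.56 vs {0.21, 0.18} → pass.
TA (methods 1·3): 0.36 vs {0.21, 0.16} → pass.
TA (methods 2·3): 0.55 vs {0.18, 0.16} → pass.
JS (methods 1·2): 0.44 vs {0.21, 0.18} → pass.
JS (methods 1·3): 0.60 vs {0.21, 0.16} → pass.
JS (methods 2·3): 0.59 vs {0.18, 0.16} → pass.
0 of 6 fail.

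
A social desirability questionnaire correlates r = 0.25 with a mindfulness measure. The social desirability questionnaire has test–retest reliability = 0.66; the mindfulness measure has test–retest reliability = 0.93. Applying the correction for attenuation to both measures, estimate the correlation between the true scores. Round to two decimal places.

0.32

r_true = r_obs / √(r_xx · r_yy) = 0.25 / √(0.66 × 0.93) = 0.25 / √0.6138 = 0.25 / 0.7835 ≈ 0.32.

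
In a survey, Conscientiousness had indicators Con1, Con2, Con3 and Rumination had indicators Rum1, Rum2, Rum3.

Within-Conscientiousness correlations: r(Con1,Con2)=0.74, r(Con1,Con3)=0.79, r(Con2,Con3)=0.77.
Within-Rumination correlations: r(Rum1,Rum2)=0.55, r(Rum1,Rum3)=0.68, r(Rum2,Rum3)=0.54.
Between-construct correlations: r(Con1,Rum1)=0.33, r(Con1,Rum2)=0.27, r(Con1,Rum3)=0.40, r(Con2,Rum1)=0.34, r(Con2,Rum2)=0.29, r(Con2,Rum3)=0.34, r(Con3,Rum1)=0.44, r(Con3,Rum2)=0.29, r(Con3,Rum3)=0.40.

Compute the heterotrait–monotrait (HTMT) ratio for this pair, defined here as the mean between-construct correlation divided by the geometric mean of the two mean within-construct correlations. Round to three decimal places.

Between-construct mean = 3.10/9 = 0.3444.
Mean within-Con = 2.30/3 = 0.7667; mean within-Rum = 1.77/3 = 0.5900.
Geometric mean = √(0.7667 × 0.5900) = 0.6726.
HTMT = 0.3444 / 0.6726 = 0.512.

0.512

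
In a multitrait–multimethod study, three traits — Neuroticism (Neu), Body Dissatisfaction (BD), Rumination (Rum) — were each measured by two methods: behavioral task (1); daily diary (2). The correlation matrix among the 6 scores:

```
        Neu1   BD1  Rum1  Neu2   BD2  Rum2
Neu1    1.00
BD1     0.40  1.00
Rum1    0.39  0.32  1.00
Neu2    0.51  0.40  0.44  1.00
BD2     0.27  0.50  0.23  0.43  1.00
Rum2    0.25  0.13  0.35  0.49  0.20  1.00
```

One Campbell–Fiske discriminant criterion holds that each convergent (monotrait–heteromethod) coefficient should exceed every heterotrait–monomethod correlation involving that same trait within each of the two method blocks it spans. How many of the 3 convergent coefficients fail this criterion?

Checking each validity diagonal entry against its comparison values:
Neu (methods 1·2): 0.51 vs {0.40, 0.43, 0.39, 0.49} → pass.
BD (methods 1·2): 0.50 vs {0.40, 0.43, 0.32, 0.20} → pass.
Rum (methods 1·2): 0.35 vs {0.39, 0.49, 0.32, 0.20} → fail.
1 of 3 fail.

1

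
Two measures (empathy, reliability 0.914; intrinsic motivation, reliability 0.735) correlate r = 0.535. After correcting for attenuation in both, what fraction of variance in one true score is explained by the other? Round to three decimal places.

0.426

Disattenuated r = 0.535 / √(0.914 × 0.735) = 0.535 / 0.8196 = 0.6528.
Shared true-score variance = 0.6528² = 0.4261 ≈ 0.426.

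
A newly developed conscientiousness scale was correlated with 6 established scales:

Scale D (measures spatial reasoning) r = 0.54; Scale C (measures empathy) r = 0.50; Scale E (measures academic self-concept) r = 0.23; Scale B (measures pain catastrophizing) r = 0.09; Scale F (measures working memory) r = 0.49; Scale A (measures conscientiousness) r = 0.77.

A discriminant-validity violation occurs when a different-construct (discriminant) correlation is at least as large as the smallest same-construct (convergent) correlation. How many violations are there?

Convergent (same construct = conscientiousness): Scale A.
Smallest convergent = 0.77. Discriminant values: 0.54, 0.50, 0.23, 0.09, 0.49; count ≥ 0.77 → 0.

0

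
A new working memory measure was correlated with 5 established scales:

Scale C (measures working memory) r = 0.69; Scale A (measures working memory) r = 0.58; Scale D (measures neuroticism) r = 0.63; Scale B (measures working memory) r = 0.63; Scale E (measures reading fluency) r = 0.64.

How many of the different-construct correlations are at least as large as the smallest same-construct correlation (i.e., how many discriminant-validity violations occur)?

2

Convergent (same construct = working memory): Scale C, Scale A, Scale B.
Smallest convergent = 0.58. Discriminant values: 0.63, 0.64; count ≥ 0.58 → 2.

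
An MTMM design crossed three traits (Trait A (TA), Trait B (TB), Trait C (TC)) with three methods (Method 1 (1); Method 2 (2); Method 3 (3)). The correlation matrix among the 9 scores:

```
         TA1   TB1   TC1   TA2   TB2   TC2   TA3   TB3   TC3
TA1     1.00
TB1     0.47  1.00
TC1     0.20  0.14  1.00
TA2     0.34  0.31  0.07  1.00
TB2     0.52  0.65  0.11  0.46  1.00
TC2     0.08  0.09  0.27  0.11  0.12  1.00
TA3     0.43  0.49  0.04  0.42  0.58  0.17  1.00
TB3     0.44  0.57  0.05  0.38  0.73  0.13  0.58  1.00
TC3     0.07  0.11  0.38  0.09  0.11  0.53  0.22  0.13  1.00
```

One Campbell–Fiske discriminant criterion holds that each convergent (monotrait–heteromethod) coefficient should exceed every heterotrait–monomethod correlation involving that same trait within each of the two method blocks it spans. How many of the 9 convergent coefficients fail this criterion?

4

Each convergent coefficient versus the relevant comparison correlations:
TA (methods 1·2): 0.34 vs {0.47, 0.46, 0.20, 0.11} → fail.
TA (methods 1·3): 0.43 vs {0.47, 0.58, 0.20, 0.22} → fail.
TA (methods 2·3): 0.42 vs {0.46, 0.58, 0.11, 0.22} → fail.
TB (methods 1·2): 0.65 vs {0.47, 0.46, 0.14, 0.12} → pass.
TB (methods 1·3): 0.57 vs {0.47, 0.58, 0.14, 0.13} → fail.
TB (methods 2·3): 0.73 vs {0.46, 0.58, 0.12, 0.13} → pass.
TC (methods 1·2): 0.27 vs {0.20, 0.11, 0.14, 0.12} → pass.
TC (methods 1·3): 0.38 vs {0.20, 0.22, 0.14, 0.13} → pass.
TC (methods 2·3): 0.53 vs {0.11, 0.22, 0.12, 0.13} → pass.
4 of 9 fail.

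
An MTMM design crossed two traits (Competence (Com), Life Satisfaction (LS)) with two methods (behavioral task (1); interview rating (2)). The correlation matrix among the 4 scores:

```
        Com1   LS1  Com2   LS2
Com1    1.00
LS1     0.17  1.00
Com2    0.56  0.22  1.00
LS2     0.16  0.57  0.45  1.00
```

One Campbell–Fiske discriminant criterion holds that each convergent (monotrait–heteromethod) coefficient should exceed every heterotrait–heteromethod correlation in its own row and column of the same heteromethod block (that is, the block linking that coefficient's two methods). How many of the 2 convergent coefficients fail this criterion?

0

Convergent coefficients and their comparison sets:
Com (methods 1·2): 0.56 vs {0.16, 0.22} → pass.
LS (methods 1·2): 0.57 vs {0.22, 0.16} → pass.
0 of 2 fail.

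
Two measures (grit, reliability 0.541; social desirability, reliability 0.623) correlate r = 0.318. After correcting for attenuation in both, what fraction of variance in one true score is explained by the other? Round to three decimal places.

Disattenuated r = 0.318 / √(0.541 × 0.623) = 0.318 / 0.5806 = 0.5477.
Shared true-score variance = 0.5477² = 0.3000 ≈ 0.300.

0.300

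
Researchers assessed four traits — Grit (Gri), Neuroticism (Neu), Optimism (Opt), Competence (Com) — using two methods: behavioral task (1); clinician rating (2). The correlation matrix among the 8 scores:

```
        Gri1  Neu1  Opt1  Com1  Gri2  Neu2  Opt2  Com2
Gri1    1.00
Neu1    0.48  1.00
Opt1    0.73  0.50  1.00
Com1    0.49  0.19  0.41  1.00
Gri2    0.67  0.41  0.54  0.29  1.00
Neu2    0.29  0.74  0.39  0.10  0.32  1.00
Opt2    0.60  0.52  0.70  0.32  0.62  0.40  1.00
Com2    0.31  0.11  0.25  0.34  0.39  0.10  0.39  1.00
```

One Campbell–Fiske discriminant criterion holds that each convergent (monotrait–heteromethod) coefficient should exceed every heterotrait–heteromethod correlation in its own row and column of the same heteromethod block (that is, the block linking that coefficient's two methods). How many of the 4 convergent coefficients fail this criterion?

0

Checking each validity diagonal entry against its comparison values:
Gri (methods 1·2): 0.67 vs {0.29, 0.41, 0.60, 0.54, 0.31, 0.29} → pass.
Neu (methods 1·2): 0.74 vs {0.41, 0.29, 0.52, 0.39, 0.11, 0.10} → pass.
Opt (methods 1·2): 0.70 vs {0.54, 0.60, 0.39, 0.52, 0.25, 0.32} → pass.
Com (methods 1·2): 0.34 vs {0.29, 0.31, 0.10, 0.11, 0.32, 0.25} → pass.
0 of 4 fail.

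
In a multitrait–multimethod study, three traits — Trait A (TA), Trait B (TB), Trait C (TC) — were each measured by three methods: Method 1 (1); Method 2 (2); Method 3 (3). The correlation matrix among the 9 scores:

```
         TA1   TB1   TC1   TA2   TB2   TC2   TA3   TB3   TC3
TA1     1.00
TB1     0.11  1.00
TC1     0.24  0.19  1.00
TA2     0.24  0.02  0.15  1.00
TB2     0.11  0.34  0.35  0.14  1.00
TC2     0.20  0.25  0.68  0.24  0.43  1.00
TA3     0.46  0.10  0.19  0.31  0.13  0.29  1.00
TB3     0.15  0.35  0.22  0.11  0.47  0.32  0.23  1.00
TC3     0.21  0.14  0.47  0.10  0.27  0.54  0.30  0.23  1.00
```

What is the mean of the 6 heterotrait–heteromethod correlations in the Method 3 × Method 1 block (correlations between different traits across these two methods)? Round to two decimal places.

HTHM values (method 3 × method 1): 0.10, 0.19, 0.15, 0.22, 0.21, 0.14; mean = 1.01/6 = 0.17.

0.17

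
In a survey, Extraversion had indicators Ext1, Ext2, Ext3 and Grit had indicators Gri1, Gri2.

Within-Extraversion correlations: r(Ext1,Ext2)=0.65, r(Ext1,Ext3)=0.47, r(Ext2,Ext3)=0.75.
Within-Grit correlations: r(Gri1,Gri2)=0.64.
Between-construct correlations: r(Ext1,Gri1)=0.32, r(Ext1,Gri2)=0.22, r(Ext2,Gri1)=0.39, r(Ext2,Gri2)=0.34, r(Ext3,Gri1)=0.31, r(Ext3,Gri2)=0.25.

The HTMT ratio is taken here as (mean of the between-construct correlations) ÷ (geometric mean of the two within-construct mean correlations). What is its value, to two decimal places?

0.48

Mean heterotrait r = 1.83/6 = 0.3050.
Mean within-Ext = 1.87/3 = 0.6233; mean within-Gri = 0.64/1 = 0.6400.
Geometric mean = √(0.6233 × 0.6400) = 0.6316.
HTMT = 0.3050 / 0.6316 = 0.48.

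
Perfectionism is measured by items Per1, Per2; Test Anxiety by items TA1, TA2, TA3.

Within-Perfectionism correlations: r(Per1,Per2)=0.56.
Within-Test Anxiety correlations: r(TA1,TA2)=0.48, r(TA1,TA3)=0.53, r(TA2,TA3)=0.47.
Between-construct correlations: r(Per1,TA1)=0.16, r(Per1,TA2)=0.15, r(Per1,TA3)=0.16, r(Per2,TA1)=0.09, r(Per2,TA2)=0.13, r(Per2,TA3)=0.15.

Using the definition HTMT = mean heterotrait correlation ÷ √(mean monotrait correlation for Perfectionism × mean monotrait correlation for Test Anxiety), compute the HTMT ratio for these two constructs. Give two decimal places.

Mean between = 0.84/6 = 0.1400.
Mean within-Per = 0.56/1 = 0.5600; mean within-TA = 1.48/3 = 0.4933.
Geometric mean = √(0.5600 × 0.4933) = 0.5256.
HTMT = 0.1400 / 0.5256 = 0.27.

0.27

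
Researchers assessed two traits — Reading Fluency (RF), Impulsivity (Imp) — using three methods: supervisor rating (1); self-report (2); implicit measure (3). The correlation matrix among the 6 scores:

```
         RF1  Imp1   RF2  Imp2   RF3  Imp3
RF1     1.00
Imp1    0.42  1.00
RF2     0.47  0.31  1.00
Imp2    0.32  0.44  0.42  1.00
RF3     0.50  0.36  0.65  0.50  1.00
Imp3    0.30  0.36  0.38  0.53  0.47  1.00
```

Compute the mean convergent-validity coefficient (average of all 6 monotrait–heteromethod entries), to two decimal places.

0.49

Convergent values: 0.47, 0.50, 0.65, 0.44, 0.36, 0.53; mean = 2.95/6 = 0.49.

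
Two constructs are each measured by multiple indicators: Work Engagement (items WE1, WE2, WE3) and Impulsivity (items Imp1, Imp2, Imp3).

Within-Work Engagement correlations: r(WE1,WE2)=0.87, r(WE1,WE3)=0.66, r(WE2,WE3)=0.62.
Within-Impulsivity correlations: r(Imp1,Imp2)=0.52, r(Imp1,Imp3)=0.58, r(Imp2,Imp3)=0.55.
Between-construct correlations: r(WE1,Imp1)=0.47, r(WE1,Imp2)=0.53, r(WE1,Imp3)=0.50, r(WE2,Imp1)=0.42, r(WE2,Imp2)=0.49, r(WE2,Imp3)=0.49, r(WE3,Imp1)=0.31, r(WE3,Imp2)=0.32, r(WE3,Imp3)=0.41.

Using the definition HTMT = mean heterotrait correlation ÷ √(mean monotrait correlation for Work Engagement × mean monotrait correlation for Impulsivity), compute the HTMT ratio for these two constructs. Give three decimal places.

0.697

Mean between = 3.94/9 = 0.4378.
Mean within-WE = 2.15/3 = 0.7167; mean within-Imp = 1.65/3 = 0.5500.
Geometric mean = √(0.7167 × 0.5500) = 0.6278.
HTMT = 0.4378 / 0.6278 = 0.697.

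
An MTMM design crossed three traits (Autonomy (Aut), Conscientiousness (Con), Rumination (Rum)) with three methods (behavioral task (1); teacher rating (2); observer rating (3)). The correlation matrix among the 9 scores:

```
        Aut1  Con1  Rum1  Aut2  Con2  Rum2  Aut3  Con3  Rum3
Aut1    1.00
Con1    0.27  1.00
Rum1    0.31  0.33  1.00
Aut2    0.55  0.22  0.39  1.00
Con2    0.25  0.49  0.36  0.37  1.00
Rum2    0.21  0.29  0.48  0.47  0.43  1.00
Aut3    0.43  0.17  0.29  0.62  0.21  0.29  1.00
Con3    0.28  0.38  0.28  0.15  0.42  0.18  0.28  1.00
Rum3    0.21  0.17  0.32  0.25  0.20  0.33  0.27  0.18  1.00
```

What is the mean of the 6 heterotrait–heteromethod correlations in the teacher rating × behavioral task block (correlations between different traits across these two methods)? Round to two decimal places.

0.29

HTHM values (method 2 × method 1): 0.22, 0.39, 0.25, 0.36, 0.21, 0.29; mean = 1.72/6 = 0.29.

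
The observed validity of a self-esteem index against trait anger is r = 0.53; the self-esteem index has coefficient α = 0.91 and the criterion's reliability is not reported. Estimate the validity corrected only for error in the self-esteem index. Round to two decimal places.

Single correction: r_c = r_obs / √r_xx = 0.53 / √0.91 = 0.53 / 0.9539 ≈ 0.56.

0.56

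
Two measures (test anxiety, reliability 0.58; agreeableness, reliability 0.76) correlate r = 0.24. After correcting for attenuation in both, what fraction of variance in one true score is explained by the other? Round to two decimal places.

Disattenuated r = 0.24 / √(0.58 × 0.76) = 0.24 / 0.6639 = 0.3615.
Shared true-score variance = 0.3615² = 0.1307 ≈ 0.13.

0.13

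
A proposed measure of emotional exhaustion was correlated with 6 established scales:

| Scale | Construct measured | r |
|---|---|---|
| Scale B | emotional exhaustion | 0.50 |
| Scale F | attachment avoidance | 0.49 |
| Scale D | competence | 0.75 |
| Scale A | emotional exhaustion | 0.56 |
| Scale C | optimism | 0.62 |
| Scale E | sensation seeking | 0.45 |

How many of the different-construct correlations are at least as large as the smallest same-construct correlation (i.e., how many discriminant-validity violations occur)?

Convergent (same construct = emotional exhaustion): Scale B, Scale A.
Smallest convergent = 0.50. Discriminant values: 0.49, 0.75, 0.62, 0.45; count ≥ 0.50 → 2.

2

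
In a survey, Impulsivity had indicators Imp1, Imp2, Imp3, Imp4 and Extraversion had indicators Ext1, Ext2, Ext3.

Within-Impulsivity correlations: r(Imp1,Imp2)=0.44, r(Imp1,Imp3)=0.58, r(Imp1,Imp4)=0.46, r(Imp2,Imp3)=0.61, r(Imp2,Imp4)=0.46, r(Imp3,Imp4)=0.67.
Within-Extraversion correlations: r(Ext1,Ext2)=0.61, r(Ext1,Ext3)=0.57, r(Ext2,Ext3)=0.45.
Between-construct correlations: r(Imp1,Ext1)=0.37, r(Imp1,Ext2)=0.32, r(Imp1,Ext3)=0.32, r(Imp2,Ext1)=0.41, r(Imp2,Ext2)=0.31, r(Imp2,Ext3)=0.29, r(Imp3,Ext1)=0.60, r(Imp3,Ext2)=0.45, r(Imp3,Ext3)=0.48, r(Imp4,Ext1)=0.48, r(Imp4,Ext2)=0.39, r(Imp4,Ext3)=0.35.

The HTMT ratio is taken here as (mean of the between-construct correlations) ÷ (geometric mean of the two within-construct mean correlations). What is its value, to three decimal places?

Between-construct mean = 4.77/12 = 0.3975.
Mean within-Imp = 3.22/6 = 0.5367; mean within-Ext = 1.63/3 = 0.5433.
Geometric mean = √(0.5367 × 0.5433) = 0.5400.
HTMT = 0.3975 / 0.5400 = 0.736.

0.736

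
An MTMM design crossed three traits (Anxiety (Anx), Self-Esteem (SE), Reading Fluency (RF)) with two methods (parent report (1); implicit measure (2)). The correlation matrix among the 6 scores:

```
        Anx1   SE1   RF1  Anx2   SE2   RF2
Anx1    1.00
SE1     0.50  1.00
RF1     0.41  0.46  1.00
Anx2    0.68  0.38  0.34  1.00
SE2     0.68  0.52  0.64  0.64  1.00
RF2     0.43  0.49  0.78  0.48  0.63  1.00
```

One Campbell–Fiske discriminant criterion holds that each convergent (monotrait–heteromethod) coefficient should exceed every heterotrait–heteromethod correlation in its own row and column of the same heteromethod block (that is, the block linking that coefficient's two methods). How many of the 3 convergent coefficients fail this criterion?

2

Each convergent coefficient versus the relevant comparison correlations:
Anx (methods 1·2): 0.68 vs {0.68, 0.38, 0.43, 0.34} → fail.
SE (methods 1·2): 0.52 vs {0.38, 0.68, 0.49, 0.64} → fail.
RF (methods 1·2): 0.78 vs {0.34, 0.43, 0.64, 0.49} → pass.
2 of 3 fail.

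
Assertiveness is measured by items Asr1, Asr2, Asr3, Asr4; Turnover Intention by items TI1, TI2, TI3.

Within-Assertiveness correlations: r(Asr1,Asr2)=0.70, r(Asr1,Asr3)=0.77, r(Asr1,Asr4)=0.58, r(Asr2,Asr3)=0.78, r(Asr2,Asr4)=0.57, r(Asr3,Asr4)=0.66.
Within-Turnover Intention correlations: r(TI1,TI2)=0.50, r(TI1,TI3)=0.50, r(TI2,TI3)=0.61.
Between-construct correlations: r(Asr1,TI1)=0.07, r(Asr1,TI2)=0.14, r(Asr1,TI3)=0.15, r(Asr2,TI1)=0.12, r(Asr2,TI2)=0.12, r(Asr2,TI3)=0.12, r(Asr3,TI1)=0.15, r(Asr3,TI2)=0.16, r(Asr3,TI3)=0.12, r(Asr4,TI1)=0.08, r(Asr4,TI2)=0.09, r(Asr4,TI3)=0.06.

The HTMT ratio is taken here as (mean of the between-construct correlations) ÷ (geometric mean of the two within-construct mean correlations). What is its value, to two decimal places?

Mean heterotrait r = 1.38/12 = 0.1150.
Mean within-Asr = 4.06/6 = 0.6767; mean within-TI = 1.61/3 = 0.5367.
Geometric mean = √(0.6767 × 0.5367) = 0.6026.
HTMT = 0.1150 / 0.6026 = 0.19.

0.19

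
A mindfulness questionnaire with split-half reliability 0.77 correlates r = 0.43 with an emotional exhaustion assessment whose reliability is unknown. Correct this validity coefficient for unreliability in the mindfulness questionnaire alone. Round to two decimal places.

0.49

Single correction: r_c = r_obs / √r_xx = 0.43 / √0.77 = 0.43 / 0.8775 ≈ 0.49.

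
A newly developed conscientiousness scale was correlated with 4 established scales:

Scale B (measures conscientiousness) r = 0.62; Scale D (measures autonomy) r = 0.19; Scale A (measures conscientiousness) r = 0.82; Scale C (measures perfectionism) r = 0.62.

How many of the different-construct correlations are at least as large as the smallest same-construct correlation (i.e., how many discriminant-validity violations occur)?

1

Convergent (same construct = conscientiousness): Scale B, Scale A.
Smallest convergent = 0.62. Discriminant values: 0.19, 0.62; count ≥ 0.62 → 1.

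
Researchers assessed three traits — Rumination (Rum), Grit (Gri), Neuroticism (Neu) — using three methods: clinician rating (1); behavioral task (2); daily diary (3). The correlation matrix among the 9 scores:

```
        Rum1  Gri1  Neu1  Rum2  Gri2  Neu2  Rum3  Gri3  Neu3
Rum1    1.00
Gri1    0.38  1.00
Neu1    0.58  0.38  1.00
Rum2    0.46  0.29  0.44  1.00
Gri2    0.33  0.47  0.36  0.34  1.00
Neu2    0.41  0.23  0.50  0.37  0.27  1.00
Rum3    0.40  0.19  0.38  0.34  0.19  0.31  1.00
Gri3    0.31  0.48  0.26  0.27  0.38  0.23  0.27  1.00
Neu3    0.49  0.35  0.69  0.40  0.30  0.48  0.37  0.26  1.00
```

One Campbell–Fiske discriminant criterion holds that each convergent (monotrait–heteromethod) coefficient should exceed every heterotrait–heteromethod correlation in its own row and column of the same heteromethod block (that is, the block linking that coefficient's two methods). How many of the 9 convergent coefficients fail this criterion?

Each convergent coefficient versus the relevant comparison correlations:
Rum (methods 1·2): 0.46 vs {0.33, 0.29, 0.41, 0.44} → pass.
Rum (methods 1·3): 0.40 vs {0.31, 0.19, 0.49, 0.38} → fail.
Rum (methods 2·3): 0.34 vs {0.27, 0.19, 0.40, 0.31} → fail.
Gri (methods 1·2): 0.47 vs {0.29, 0.33, 0.23, 0.36} → pass.
Gri (methods 1·3): 0.48 vs {0.19, 0.31, 0.35, 0.26} → pass.
Gri (methods 2·3): 0.38 vs {0.19, 0.27, 0.30, 0.23} → pass.
Neu (methods 1·2): 0.50 vs {0.44, 0.41, 0.36, 0.23} → pass.
Neu (methods 1·3): 0.69 vs {0.38, 0.49, 0.26, 0.35} → pass.
Neu (methods 2·3): 0.48 vs {0.31, 0.40, 0.23, 0.30} → pass.
2 of 9 fail.

2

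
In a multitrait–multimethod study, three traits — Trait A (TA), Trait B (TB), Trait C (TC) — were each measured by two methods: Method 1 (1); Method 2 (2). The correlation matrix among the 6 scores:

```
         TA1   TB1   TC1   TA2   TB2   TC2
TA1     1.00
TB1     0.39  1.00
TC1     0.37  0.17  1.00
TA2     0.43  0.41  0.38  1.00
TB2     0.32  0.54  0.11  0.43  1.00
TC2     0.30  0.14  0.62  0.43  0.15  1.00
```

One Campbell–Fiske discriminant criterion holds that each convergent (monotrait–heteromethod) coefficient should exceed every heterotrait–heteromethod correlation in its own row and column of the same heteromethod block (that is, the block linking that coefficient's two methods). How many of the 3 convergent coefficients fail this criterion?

0

Each convergent coefficient versus the relevant comparison correlations:
TA (methods 1·2): 0.43 vs {0.32, 0.41, 0.30, 0.38} → pass.
TB (methods 1·2): 0.54 vs {0.41, 0.32, 0.14, 0.11} → pass.
TC (methods 1·2): 0.62 vs {0.38, 0.30, 0.11, 0.14} → pass.
0 of 3 fail.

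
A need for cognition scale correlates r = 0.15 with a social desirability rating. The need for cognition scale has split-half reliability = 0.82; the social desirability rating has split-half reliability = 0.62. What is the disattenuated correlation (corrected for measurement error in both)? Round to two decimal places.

r_true = r_obs / √(r_xx · r_yy) = 0.15 / √(0.82 × 0.62) = 0.15 / √0.5084 = 0.15 / 0.7130 ≈ 0.21.

0.21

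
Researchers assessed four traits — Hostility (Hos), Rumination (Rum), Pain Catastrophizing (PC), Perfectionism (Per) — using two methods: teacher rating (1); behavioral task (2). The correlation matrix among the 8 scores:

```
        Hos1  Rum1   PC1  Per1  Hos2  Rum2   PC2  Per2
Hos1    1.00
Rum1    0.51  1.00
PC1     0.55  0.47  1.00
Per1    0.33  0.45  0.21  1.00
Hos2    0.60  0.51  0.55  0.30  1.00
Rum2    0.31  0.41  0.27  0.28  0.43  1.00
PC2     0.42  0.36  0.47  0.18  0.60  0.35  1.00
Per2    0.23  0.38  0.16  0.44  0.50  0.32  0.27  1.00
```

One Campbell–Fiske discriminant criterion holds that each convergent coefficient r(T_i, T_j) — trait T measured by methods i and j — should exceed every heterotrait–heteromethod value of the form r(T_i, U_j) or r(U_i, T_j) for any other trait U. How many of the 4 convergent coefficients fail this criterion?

Checking each validity diagonal entry against its comparison values:
Hos (methods 1·2): 0.60 vs {0.31, 0.51, 0.42, 0.55, 0.23, 0.30} → pass.
Rum (methods 1·2): 0.41 vs {0.51, 0.31, 0.36, 0.27, 0.38, 0.28} → fail.
PC (methods 1·2): 0.47 vs {0.55, 0.42, 0.27, 0.36, 0.16, 0.18} → fail.
Per (methods 1·2): 0.44 vs {0.30, 0.23, 0.28, 0.38, 0.18, 0.16} → pass.
2 of 4 fail.

2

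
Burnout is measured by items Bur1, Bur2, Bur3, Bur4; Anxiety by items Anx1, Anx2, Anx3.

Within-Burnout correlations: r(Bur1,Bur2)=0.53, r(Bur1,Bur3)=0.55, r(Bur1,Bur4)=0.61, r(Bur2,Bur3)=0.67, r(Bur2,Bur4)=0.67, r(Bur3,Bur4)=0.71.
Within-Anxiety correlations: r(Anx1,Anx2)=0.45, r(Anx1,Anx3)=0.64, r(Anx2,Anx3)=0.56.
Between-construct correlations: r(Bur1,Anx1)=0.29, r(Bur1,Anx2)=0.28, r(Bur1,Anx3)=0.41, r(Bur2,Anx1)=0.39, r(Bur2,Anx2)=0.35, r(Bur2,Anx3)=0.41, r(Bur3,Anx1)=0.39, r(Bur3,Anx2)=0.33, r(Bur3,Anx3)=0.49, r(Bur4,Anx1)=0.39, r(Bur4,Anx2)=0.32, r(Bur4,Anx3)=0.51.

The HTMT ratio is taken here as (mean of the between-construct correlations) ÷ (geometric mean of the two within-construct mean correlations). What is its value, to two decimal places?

0.65

Mean between = 4.56/12 = 0.3800.
Mean within-Bur = 3.74/6 = 0.6233; mean within-Anx = 1.65/3 = 0.5500.
Geometric mean = √(0.6233 × 0.5500) = 0.5855.
HTMT = 0.3800 / 0.5855 = 0.65.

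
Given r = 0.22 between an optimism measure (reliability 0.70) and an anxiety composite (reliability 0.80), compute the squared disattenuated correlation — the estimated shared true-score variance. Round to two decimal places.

0.09

Disattenuated r = 0.22 / √(0.70 × 0.80) = 0.22 / 0.7483 = 0.2940.
Shared true-score variance = 0.2940² = 0.0864 ≈ 0.09.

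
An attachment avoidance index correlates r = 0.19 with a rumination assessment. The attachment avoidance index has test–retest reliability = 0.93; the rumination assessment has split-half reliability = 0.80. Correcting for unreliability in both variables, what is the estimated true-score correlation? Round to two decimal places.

0.22

r_true = r_obs / √(r_xx · r_yy) = 0.19 / √(0.93 × 0.80) = 0.19 / √0.7440 = 0.19 / 0.8626 ≈ 0.22.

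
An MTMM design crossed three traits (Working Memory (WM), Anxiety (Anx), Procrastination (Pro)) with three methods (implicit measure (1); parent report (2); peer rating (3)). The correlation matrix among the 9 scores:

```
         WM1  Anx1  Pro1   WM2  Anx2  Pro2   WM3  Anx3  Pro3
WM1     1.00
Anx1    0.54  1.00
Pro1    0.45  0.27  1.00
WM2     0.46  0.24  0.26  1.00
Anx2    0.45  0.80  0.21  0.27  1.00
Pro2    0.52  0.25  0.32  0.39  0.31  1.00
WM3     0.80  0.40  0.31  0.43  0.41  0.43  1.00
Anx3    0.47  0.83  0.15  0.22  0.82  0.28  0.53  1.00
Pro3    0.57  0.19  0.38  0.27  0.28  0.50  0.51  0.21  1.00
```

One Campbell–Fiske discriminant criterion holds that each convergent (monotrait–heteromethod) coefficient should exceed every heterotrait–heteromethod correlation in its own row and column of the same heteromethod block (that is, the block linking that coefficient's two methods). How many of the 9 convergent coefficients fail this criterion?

Checking each validity diagonal entry against its comparison values:
WM (methods 1·2): 0.46 vs {0.45, 0.24, 0.52, 0.26} → fail.
WM (methods 1·3): 0.80 vs {0.47, 0.40, 0.57, 0.31} → pass.
WM (methods 2·3): 0.43 vs {0.22, 0.41, 0.27, 0.43} → fail.
Anx (methods 1·2): 0.80 vs {0.24, 0.45, 0.25, 0.21} → pass.
Anx (methods 1·3): 0.83 vs {0.40, 0.47, 0.19, 0.15} → pass.
Anx (methods 2·3): 0.82 vs {0.41, 0.22, 0.28, 0.28} → pass.
Pro (methods 1·2): 0.32 vs {0.26, 0.52, 0.21, 0.25} → fail.
Pro (methods 1·3): 0.38 vs {0.31, 0.57, 0.15, 0.19} → fail.
Pro (methods 2·3): 0.50 vs {0.43, 0.27, 0.28, 0.28} → pass.
4 of 9 fail.

4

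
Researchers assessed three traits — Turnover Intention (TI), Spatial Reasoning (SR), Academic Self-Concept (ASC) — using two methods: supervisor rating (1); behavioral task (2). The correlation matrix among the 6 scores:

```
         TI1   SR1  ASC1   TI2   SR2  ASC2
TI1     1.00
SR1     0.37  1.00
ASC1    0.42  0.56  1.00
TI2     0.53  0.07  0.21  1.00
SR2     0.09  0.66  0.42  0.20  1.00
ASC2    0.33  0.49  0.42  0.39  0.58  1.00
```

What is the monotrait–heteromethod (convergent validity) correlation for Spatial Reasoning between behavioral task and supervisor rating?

0.66

Same trait (SR), different methods: r(SR2, SR1) = 0.66.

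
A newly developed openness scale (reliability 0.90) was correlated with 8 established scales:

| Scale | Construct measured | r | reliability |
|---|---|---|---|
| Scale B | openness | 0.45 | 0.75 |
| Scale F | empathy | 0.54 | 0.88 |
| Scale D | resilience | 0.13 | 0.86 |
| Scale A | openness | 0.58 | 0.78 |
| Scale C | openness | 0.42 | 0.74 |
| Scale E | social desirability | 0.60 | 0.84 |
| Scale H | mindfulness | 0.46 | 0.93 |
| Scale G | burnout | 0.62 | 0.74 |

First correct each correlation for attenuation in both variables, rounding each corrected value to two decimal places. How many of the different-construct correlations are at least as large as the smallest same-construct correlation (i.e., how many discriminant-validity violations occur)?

Disattenuated r (r / √(r_scale · r_new)):
  Scale B (conv): 0.45 / √(0.75·0.90) = 0.55
  Scale F (disc): 0.54 / √(0.88·0.90) = 0.61
  Scale D (disc): 0.13 / √(0.86·0.90) = 0.15
  Scale A (conv): 0.58 / √(0.78·0.90) = 0.69
  Scale C (conv): 0.42 / √(0.74·0.90) = 0.51
  Scale E (disc): 0.60 / √(0.84·0.90) = 0.69
  Scale H (disc): 0.46 / √(0.93·0.90) = 0.50
  Scale G (disc): 0.62 / √(0.74·0.90) = 0.76
Smallest convergent = 0.51. Discriminant values: 0.61, 0.15, 0.69, 0.50, 0.76; count ≥ 0.51 → 3.

3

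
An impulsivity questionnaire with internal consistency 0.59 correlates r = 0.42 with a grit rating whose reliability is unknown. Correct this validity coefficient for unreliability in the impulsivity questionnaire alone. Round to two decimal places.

0.55

Single correction: r_c = r_obs / √r_xx = 0.42 / √0.59 = 0.42 / 0.7681 ≈ 0.55.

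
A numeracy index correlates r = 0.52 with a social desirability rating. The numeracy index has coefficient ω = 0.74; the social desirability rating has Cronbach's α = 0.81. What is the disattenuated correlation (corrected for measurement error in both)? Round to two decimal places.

0.67

r_true = r_obs / √(r_xx · r_yy) = 0.52 / √(0.74 × 0.81) = 0.52 / √0.5994 = 0.52 / 0.7742 ≈ 0.67.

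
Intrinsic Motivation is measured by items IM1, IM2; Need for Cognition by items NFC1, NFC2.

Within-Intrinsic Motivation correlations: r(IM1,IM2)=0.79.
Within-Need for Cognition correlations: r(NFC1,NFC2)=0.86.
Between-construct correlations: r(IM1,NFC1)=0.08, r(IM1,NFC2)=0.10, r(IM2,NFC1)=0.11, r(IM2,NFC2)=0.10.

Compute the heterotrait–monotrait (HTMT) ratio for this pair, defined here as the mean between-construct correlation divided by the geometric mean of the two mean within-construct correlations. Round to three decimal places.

Mean between = 0.39/4 = 0.0975.
Mean within-IM = 0.79/1 = 0.7900; mean within-NFC = 0.86/1 = 0.8600.
Geometric mean = √(0.7900 × 0.8600) = 0.8243.
HTMT = 0.0975 / 0.8243 = 0.118.

0.118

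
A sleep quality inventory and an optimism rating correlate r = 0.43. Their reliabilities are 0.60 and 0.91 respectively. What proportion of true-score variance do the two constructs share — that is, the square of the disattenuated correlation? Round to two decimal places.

Disattenuated r = 0.43 / √(0.60 × 0.91) = 0.43 / 0.7389 = 0.5819.
Shared true-score variance = 0.5819² = 0.3386 ≈ 0.34.

0.34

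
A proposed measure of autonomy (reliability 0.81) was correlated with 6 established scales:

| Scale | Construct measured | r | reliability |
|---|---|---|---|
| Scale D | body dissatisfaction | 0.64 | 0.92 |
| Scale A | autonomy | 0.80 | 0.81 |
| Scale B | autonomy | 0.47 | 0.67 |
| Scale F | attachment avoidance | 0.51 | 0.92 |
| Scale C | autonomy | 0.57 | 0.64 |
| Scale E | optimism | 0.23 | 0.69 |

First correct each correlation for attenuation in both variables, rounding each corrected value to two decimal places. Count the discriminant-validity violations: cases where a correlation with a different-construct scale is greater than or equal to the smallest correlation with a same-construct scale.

Disattenuated r (r / √(r_scale · r_new)):
  Scale D (disc): 0.64 / √(0.92·0.81) = 0.74
  Scale A (conv): 0.80 / √(0.81·0.81) = 0.99
  Scale B (conv): 0.47 / √(0.67·0.81) = 0.64
  Scale F (disc): 0.51 / √(0.92·0.81) = 0.59
  Scale C (conv): 0.57 / √(0.64·0.81) = 0.79
  Scale E (disc): 0.23 / √(0.69·0.81) = 0.31
Smallest convergent = 0.64. Discriminant values: 0.74, 0.59, 0.31; count ≥ 0.64 → 1.

1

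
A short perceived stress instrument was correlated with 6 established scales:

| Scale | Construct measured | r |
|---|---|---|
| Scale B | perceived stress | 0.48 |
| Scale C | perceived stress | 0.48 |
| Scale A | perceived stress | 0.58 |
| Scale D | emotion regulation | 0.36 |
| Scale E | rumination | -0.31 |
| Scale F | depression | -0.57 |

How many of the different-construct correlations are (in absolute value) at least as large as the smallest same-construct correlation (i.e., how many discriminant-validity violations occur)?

1

Convergent (same construct = perceived stress): Scale B, Scale C, Scale A.
Smallest convergent = 0.48. Discriminant |r|: 0.36, 0.31, 0.57; count ≥ 0.48 → 1.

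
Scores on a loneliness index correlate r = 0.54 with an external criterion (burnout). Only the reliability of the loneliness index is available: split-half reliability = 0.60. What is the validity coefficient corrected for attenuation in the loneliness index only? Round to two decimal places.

Single correction: r_c = r_obs / √r_xx = 0.54 / √0.60 = 0.54 / 0.7746 ≈ 0.70.

0.70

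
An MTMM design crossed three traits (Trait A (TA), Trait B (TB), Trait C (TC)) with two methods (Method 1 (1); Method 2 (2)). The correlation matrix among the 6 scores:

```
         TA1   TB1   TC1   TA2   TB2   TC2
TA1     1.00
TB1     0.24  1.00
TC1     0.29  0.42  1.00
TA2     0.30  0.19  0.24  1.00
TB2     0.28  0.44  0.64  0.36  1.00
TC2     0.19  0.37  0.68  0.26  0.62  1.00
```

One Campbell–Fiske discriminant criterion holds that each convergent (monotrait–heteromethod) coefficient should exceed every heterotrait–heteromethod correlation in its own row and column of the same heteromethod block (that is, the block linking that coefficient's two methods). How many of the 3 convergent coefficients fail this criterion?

Checking each validity diagonal entry against its comparison values:
TA (methods 1·2): 0.30 vs {0.28, 0.19, 0.19, 0.24} → pass.
TB (methods 1·2): 0.44 vs {0.19, 0.28, 0.37, 0.64} → fail.
TC (methods 1·2): 0.68 vs {0.24, 0.19, 0.64, 0.37} → pass.
1 of 3 fail.

1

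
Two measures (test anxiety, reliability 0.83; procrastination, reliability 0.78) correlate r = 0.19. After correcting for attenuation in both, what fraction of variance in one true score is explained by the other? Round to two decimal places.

Disattenuated r = 0.19 / √(0.83 × 0.78) = 0.19 / 0.8046 = 0.2361.
Shared true-score variance = 0.2361² = 0.0557 ≈ 0.06.

0.06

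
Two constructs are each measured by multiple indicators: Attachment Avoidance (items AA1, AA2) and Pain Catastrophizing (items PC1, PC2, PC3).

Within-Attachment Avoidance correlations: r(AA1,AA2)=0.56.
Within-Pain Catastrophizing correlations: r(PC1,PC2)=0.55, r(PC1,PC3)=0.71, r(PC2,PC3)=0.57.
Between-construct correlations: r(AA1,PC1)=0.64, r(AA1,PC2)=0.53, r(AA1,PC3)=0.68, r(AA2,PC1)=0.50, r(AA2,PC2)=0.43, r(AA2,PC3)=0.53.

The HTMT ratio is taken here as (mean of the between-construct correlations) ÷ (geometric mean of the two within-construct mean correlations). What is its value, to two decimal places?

0.94

Between-construct mean = 3.31/6 = 0.5517.
Mean within-AA = 0.56/1 = 0.5600; mean within-PC = 1.83/3 = 0.6100.
Geometric mean = √(0.5600 × 0.6100) = 0.5845.
HTMT = 0.5517 / 0.5845 = 0.94.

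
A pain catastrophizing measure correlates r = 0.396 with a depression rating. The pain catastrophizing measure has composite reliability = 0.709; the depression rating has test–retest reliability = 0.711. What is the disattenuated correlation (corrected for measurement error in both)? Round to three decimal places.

r_true = r_obs / √(r_xx · r_yy) = 0.396 / √(0.709 × 0.711) = 0.396 / √0.504099 = 0.396 / 0.7100 ≈ 0.558.

0.558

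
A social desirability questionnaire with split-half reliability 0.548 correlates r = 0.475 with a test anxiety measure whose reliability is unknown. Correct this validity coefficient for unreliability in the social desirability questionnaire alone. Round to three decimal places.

0.642

Single correction: r_c = r_obs / √r_xx = 0.475 / √0.548 = 0.475 / 0.7403 ≈ 0.642.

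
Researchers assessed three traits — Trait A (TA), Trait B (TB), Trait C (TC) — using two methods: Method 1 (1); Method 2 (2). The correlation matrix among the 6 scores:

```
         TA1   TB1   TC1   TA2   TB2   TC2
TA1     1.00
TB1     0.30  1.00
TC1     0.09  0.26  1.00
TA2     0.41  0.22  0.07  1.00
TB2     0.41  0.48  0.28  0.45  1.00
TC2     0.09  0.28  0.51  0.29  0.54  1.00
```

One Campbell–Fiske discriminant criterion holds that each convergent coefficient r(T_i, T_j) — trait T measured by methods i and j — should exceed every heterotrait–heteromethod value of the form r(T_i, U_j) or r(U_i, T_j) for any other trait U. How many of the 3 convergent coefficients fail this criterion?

1

Each convergent coefficient versus the relevant comparison correlations:
TA (methods 1·2): 0.41 vs {0.41, 0.22, 0.09, 0.07} → fail.
TB (methods 1·2): 0.48 vs {0.22, 0.41, 0.28, 0.28} → pass.
TC (methods 1·2): 0.51 vs {0.07, 0.09, 0.28, 0.28} → pass.
1 of 3 fail.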